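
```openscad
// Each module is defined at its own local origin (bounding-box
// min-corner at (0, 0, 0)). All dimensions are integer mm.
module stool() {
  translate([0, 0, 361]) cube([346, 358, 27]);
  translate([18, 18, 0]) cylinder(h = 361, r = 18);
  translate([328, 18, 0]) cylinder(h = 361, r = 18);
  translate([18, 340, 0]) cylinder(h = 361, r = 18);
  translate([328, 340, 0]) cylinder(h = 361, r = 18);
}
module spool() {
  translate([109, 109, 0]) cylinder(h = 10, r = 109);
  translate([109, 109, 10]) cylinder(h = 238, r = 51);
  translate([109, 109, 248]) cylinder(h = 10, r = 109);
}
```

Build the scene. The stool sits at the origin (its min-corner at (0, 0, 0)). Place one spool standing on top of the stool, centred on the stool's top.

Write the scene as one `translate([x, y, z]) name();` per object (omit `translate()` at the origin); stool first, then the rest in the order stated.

stool();
translate([64, 70, 388]) spool();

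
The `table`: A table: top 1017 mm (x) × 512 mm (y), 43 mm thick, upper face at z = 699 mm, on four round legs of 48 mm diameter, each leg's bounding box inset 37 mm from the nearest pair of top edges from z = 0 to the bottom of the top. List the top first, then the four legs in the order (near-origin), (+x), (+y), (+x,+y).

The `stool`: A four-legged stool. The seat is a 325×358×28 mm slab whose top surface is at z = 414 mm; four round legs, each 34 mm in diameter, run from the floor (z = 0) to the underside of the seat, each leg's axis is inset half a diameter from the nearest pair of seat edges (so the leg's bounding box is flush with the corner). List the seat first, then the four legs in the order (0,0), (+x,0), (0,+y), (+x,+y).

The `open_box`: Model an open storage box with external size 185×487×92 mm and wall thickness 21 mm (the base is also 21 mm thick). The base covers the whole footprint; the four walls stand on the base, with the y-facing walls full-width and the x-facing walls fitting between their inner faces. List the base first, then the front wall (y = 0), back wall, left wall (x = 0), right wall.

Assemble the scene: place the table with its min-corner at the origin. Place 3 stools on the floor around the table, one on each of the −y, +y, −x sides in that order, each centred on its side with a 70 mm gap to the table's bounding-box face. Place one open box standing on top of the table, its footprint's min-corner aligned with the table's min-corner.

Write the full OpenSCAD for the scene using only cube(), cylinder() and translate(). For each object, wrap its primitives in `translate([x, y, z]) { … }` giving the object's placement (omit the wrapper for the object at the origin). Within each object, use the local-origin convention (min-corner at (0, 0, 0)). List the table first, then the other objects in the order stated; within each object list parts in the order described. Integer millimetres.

translate([0, 0, 656]) cube([1017, 512, 43]);
translate([61, 61, 0]) cylinder(h = 656, r = 24);
translate([956, 61, 0]) cylinder(h = 656, r = 24);
translate([61, 451, 0]) cylinder(h = 656, r = 24);
translate([956, 451, 0]) cylinder(h = 656, r = 24);
translate([346, -428, 0]) {
  translate([0, 0, 386]) cube([325, 358, 28]);
  translate([17, 17, 0]) cylinder(h = 386, r = 17);
  translate([308, 17, 0]) cylinder(h = 386, r = 17);
  translate([17, 341, 0]) cylinder(h = 386, r = 17);
  translate([308, 341, 0]) cylinder(h = 386, r = 17);
}
translate([346, 582, 0]) {
  translate([0, 0, 386]) cube([325, 358, 28]);
  translate([17, 17, 0]) cylinder(h = 386, r = 17);
  translate([308, 17, 0]) cylinder(h = 386, r = 17);
  translate([17, 341, 0]) cylinder(h = 386, r = 17);
  translate([308, 341, 0]) cylinder(h = 386, r = 17);
}
translate([-395, 77, 0]) {
  translate([0, 0, 386]) cube([325, 358, 28]);
  translate([17, 17, 0]) cylinder(h = 386, r = 17);
  translate([308, 17, 0]) cylinder(h = 386, r = 17);
  translate([17, 341, 0]) cylinder(h = 386, r = 17);
  translate([308, 341, 0]) cylinder(h = 386, r = 17);
}
translate([0, 0, 699]) {
  cube([185, 487, 21]);
  translate([0, 0, 21]) cube([185, 21, 71]);
  translate([0, 466, 21]) cube([185, 21, 71]);
  translate([0, 21, 21]) cube([21, 445, 71]);
  translate([164, 21, 21]) cube([21, 445, 71]);
}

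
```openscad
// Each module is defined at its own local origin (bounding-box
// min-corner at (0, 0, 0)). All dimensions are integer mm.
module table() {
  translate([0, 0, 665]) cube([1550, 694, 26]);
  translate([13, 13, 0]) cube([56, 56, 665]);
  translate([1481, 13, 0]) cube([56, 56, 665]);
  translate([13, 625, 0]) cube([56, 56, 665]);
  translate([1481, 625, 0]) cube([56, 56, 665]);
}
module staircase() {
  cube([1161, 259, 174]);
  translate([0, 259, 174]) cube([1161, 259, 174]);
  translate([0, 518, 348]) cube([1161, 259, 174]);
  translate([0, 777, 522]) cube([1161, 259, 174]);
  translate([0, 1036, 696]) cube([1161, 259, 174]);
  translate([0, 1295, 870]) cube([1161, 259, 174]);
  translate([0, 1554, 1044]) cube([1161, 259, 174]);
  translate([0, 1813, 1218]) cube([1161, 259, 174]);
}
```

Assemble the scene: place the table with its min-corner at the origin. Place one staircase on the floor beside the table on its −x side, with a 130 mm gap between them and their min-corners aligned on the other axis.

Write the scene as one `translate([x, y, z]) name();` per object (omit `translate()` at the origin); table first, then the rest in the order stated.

table();
translate([-1291, 0, 0]) staircase();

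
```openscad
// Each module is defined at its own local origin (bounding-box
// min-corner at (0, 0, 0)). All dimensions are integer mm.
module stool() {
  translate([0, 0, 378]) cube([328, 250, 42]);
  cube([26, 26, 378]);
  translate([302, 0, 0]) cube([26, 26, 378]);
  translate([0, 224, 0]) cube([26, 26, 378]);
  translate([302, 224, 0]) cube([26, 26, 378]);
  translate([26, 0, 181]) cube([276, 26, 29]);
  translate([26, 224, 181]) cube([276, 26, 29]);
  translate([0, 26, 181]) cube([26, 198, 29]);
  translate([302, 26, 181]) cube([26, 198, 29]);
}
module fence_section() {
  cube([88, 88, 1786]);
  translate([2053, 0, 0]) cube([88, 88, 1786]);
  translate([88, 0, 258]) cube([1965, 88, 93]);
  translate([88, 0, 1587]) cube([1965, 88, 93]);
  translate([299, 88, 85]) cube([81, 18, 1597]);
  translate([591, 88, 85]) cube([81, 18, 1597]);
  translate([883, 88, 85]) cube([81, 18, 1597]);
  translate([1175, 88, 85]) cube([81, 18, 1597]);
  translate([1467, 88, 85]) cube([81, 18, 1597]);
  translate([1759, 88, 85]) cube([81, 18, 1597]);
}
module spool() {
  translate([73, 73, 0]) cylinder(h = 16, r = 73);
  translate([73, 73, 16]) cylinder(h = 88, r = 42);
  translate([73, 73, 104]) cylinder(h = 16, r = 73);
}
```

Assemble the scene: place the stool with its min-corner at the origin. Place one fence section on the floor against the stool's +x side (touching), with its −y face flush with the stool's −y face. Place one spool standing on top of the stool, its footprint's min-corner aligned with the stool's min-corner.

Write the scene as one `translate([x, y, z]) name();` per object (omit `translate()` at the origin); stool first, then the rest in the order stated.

stool();
translate([328, 0, 0]) fence_section();
translate([0, 0, 420]) spool();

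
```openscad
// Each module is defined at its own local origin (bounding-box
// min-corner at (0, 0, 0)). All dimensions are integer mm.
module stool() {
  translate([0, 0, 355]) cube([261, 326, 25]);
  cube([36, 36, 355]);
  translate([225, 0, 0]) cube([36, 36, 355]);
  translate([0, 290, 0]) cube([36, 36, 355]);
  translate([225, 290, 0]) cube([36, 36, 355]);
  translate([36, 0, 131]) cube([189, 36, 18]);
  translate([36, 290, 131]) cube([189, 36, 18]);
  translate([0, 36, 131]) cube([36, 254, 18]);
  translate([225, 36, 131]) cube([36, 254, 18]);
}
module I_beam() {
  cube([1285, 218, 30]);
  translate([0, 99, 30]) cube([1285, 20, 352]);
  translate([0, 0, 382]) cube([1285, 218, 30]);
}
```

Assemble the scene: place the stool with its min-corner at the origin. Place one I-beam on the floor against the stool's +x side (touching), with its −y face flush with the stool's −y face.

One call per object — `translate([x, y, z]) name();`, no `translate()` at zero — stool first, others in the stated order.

stool();
translate([261, 0, 0]) I_beam();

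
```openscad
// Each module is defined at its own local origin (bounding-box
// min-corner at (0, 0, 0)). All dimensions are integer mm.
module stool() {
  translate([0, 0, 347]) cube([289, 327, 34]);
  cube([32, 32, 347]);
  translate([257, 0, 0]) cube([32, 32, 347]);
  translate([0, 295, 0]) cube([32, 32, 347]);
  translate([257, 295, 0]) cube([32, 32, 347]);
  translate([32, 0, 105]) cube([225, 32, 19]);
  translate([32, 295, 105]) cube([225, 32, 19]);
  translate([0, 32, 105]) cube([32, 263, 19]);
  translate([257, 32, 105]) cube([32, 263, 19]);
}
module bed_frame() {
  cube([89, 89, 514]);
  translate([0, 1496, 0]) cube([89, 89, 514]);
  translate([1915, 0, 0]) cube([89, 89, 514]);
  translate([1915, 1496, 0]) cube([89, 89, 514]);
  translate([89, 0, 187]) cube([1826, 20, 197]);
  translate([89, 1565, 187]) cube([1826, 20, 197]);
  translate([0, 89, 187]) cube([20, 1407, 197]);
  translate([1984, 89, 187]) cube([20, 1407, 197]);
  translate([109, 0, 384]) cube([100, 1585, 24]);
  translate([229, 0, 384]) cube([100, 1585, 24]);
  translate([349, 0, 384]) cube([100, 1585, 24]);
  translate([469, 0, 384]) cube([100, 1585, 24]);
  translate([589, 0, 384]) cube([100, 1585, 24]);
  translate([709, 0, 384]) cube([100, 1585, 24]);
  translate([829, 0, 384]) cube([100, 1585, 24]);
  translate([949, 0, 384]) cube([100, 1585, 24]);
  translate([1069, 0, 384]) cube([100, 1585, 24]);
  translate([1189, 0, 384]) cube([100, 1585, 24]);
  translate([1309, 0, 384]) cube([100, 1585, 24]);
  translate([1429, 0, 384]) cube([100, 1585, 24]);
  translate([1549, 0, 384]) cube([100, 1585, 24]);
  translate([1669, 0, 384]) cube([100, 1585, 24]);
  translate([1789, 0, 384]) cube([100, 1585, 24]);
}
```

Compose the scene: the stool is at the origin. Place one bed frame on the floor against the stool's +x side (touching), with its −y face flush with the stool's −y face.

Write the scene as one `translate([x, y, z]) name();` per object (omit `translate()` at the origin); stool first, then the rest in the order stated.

stool();
translate([289, 0, 0]) bed_frame();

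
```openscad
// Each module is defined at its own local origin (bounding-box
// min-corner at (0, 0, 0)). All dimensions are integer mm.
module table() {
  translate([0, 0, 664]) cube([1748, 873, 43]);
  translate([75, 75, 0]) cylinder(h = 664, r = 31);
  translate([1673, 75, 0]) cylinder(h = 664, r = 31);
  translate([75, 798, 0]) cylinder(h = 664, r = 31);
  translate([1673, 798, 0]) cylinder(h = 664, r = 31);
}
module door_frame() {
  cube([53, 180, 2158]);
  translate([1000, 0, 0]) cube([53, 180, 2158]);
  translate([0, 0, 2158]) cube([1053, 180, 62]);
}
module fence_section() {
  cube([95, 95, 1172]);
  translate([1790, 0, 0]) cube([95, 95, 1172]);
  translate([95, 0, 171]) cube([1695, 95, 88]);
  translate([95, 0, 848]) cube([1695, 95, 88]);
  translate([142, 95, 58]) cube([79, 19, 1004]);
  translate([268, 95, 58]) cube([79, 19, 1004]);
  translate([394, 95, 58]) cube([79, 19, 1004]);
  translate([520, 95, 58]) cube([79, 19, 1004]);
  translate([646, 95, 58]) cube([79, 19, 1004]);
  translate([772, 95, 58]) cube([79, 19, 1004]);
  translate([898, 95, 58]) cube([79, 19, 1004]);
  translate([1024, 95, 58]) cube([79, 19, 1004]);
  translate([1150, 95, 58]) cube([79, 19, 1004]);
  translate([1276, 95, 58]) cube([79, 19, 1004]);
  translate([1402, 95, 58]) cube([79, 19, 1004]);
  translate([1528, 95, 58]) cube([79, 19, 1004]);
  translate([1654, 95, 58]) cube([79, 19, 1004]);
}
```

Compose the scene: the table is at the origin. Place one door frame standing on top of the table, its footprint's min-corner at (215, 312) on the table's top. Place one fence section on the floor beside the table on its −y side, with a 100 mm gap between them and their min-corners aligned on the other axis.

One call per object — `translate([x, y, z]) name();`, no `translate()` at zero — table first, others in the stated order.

table();
translate([215, 312, 707]) door_frame();
translate([0, -214, 0]) fence_section();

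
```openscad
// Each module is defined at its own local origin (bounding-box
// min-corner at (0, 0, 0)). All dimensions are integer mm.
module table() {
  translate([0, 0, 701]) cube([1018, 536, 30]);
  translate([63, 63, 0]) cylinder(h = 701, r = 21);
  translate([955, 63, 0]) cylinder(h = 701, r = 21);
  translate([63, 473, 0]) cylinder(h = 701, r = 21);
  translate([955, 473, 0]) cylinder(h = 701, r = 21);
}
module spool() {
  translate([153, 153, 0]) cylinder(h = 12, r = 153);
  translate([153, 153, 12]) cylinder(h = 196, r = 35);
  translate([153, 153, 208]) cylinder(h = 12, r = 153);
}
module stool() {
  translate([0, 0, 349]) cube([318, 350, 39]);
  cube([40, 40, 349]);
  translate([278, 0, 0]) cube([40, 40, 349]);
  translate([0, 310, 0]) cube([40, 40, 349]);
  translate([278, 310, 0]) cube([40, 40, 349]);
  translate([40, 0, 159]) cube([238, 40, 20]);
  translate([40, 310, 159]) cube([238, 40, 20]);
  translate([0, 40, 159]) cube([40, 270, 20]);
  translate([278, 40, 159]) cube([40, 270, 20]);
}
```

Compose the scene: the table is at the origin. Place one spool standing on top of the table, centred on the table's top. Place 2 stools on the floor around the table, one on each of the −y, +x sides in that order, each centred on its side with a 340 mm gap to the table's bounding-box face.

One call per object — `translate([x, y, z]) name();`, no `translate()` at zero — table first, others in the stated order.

table();
translate([356, 115, 731]) spool();
translate([350, -690, 0]) stool();
translate([1358, 93, 0]) stool();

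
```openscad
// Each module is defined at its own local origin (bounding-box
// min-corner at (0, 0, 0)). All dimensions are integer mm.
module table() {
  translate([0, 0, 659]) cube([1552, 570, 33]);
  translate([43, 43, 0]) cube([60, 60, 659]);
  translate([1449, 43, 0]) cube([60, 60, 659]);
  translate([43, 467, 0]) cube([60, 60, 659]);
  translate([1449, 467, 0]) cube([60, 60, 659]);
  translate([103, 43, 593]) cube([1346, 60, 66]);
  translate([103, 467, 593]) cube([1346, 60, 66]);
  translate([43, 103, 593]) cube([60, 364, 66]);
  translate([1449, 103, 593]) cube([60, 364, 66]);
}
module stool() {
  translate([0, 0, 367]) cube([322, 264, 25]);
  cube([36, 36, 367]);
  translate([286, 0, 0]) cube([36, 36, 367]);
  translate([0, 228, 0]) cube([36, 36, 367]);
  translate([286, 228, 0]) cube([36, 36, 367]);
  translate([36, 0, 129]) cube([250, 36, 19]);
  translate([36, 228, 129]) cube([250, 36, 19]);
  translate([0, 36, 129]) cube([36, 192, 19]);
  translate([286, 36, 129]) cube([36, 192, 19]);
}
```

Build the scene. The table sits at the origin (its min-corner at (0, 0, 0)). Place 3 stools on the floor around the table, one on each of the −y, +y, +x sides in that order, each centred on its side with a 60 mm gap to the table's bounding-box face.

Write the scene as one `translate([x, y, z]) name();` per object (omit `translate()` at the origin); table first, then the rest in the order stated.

table();
translate([615, -324, 0]) stool();
translate([615, 630, 0]) stool();
translate([1612, 153, 0]) stool();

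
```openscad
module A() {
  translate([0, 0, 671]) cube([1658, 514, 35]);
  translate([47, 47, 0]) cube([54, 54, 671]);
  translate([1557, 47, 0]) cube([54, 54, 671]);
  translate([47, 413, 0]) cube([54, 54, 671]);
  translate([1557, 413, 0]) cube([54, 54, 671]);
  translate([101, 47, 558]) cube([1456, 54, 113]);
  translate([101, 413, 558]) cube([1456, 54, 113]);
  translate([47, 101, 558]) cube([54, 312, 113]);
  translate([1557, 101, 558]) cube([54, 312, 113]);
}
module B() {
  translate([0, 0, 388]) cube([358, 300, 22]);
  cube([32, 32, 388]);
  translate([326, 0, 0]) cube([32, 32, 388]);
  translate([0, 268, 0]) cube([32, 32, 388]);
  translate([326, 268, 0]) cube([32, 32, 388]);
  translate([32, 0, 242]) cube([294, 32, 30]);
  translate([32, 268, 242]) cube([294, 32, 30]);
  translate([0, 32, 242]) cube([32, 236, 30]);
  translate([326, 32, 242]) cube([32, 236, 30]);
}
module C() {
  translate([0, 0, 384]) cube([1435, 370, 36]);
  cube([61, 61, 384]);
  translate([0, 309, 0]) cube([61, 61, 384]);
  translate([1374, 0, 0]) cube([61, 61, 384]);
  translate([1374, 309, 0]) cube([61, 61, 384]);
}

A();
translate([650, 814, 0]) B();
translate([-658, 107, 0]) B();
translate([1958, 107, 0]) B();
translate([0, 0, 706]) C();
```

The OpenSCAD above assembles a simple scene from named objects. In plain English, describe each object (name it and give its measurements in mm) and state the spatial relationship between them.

A is a table with a 1658×514 mm rectangular top, 35 mm thick, top surface at z = 706 mm, supported by four 54×54 mm square legs, each inset 47 mm from the nearest pair of top edges, running from the floor. Four apron rails, 54 mm thick and 113 mm tall, run between adjacent legs with their top edges flush with the underside of the top and their outer faces flush with the legs' outer faces.

B is a simple wooden stool: a rectangular seat 358 mm (x) by 300 mm (y), 22 mm thick, top face at z = 410 mm, on four square legs, each 32×32 mm in cross-section. The legs rest on z = 0, each flush with a corner of the seat. Four stretchers, 32 mm wide and 30 mm tall, connect adjacent legs with their undersides at z = 242 mm, each running between the inner faces of the legs it joins and aligned with the legs' outer faces on the other axis.

C is a long wooden bench with a 1435 mm (x) × 370 mm (y) seat, 36 mm thick, its top surface 420 mm above the floor. Four 61 mm square legs at the seat corners, flush with the edges, run from z = 0 to the seat underside.

Three stools sit around the table at the +y, −x, +x sides. The bench is on top of the table.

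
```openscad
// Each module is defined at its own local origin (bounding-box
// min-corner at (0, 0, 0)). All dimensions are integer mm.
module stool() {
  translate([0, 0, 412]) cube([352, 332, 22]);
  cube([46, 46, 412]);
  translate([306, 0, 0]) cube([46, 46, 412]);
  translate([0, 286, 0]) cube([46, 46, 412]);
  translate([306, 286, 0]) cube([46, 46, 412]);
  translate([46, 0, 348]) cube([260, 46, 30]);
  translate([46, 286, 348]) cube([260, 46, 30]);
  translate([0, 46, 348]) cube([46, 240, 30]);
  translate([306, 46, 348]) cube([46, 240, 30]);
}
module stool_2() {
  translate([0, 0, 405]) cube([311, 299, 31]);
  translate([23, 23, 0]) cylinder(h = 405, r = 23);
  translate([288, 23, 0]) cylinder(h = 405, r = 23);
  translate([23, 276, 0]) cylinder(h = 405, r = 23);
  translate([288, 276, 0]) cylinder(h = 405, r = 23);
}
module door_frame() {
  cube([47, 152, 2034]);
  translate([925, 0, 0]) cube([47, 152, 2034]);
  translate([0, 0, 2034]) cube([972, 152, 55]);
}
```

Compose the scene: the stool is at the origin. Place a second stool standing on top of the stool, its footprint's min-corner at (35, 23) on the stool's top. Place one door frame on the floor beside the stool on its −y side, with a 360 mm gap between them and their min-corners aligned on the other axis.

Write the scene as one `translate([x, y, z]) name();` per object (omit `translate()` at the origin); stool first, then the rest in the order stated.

stool();
translate([35, 23, 434]) stool_2();
translate([0, -512, 0]) door_frame();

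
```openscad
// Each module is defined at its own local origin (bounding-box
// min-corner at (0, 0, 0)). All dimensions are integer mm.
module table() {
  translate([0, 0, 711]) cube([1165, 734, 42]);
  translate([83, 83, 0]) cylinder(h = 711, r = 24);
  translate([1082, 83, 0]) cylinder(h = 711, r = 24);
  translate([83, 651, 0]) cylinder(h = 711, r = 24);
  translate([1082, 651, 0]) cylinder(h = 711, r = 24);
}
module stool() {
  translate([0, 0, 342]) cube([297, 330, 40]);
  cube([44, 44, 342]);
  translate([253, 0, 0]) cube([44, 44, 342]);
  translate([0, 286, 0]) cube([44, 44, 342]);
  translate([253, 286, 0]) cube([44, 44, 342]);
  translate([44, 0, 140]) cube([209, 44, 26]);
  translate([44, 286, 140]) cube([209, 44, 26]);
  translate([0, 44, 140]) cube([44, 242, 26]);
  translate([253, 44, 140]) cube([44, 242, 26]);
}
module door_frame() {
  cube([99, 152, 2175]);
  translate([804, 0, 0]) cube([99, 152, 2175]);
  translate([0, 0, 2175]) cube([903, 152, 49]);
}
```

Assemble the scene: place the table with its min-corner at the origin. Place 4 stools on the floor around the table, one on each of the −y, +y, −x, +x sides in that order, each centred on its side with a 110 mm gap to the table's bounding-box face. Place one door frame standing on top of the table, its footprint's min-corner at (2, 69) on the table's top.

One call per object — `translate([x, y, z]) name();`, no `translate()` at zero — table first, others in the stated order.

table();
translate([434, -440, 0]) stool();
translate([434, 844, 0]) stool();
translate([-407, 202, 0]) stool();
translate([1275, 202, 0]) stool();
translate([2, 69, 753]) door_frame();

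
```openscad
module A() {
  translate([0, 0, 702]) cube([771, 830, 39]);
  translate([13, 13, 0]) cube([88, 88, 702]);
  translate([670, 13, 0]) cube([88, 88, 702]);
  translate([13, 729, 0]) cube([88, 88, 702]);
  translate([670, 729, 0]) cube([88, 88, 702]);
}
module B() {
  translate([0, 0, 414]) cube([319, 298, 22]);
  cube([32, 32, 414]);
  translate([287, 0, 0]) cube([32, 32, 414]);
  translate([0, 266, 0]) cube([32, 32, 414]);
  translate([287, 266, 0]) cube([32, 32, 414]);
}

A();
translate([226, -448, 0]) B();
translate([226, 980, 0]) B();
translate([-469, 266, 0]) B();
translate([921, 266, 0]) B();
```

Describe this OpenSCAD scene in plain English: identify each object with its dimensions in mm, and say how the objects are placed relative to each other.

A is a table: top 771 mm (x) × 830 mm (y), 39 mm thick, upper face at z = 741 mm, on four 88×88 mm square legs, each inset 13 mm from the nearest pair of top edges, running from z = 0 to the bottom of the top.

B is a simple wooden stool: a rectangular seat 319 mm (x) by 298 mm (y), 22 mm thick, top face at z = 436 mm, on four square legs, each 32×32 mm in cross-section. The legs rest on z = 0, each flush with a corner of the seat.

Four stools sit around the table at the −y, +y, −x, +x sides.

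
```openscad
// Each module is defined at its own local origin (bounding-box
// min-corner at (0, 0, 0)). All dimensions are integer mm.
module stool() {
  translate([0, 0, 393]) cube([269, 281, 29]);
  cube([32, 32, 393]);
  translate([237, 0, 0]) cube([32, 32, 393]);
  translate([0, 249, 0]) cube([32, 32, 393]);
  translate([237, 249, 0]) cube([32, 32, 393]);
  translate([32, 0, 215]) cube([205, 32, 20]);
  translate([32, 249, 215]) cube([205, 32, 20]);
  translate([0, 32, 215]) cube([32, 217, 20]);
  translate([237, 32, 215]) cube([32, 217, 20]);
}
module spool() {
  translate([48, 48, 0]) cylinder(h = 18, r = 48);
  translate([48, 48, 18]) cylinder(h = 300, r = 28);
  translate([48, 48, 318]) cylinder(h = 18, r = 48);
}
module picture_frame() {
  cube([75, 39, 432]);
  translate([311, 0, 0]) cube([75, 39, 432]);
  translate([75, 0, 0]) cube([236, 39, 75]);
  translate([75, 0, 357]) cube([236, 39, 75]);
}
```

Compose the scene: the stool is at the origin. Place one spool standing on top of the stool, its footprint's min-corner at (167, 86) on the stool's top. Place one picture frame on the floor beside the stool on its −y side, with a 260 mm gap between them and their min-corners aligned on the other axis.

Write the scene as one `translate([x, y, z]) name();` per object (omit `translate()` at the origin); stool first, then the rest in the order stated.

stool();
translate([167, 86, 422]) spool();
translate([0, -299, 0]) picture_frame();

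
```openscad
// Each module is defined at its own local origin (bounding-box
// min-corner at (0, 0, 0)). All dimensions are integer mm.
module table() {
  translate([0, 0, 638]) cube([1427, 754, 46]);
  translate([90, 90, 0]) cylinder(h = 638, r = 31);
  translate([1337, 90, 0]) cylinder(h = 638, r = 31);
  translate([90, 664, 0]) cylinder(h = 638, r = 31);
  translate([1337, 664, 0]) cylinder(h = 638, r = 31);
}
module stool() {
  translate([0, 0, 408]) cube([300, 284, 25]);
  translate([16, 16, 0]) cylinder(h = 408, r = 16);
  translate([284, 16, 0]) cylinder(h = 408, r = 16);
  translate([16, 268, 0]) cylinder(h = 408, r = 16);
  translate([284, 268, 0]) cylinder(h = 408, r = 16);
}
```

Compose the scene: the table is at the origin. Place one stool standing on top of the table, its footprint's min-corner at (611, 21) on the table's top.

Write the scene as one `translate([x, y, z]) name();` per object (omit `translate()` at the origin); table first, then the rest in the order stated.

table();
translate([611, 21, 684]) stool();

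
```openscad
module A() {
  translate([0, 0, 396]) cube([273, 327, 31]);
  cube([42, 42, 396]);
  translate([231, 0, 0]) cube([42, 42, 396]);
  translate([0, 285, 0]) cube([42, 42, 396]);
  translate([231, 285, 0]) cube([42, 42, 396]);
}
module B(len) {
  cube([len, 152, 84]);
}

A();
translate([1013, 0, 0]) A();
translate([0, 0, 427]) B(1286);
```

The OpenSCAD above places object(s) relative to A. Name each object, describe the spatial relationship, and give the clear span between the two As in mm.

A is a stool. B is a beam. A beam spans the tops of two stools. The clear span between the two stools is 740 mm.

Second stool starts at x = 1013; first ends at x = 273; clear span = 1013 − 273 = 740 mm.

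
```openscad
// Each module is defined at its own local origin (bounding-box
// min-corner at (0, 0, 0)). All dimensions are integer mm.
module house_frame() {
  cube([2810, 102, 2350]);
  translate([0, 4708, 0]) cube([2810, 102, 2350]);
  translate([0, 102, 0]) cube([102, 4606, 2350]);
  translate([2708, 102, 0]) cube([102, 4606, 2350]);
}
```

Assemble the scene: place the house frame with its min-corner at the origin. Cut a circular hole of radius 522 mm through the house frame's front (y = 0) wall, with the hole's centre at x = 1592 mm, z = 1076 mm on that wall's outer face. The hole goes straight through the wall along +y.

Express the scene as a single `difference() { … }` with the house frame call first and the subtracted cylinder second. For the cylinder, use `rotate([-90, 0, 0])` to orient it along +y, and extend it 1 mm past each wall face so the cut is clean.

difference() {
  house_frame();
  translate([1592, -1, 1076]) rotate([-90, 0, 0]) cylinder(h = 104, r = 522);
}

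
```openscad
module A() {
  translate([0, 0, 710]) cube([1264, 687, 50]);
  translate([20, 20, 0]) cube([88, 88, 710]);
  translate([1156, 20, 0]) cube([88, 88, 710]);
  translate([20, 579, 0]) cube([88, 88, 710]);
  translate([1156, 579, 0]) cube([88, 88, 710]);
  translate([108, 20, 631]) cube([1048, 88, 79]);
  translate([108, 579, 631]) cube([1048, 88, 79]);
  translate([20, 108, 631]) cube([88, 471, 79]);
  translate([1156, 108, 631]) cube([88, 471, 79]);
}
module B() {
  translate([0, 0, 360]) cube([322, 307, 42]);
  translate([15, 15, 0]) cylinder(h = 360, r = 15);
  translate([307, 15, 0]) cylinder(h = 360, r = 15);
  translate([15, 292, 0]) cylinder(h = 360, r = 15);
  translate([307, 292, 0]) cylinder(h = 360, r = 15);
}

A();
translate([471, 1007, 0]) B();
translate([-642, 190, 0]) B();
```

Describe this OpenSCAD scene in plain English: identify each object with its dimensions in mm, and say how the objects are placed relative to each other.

A is a table: top 1264 mm (x) × 687 mm (y), 50 mm thick, upper face at z = 760 mm, on four 88×88 mm square legs, each inset 20 mm from the nearest pair of top edges, running from z = 0 to the bottom of the top. Four apron rails, 88 mm thick and 79 mm tall, run between adjacent legs with their top edges flush with the underside of the top and their outer faces flush with the legs' outer faces.

B is a simple wooden stool: a rectangular seat 322 mm (x) by 307 mm (y), 42 mm thick, top face at z = 402 mm, on four round legs, each 30 mm in diameter. The legs rest on z = 0, each leg's axis is inset half a diameter from the nearest pair of seat edges (so the leg's bounding box is flush with the corner).

Two stools sit around the table at the +y, −x sides.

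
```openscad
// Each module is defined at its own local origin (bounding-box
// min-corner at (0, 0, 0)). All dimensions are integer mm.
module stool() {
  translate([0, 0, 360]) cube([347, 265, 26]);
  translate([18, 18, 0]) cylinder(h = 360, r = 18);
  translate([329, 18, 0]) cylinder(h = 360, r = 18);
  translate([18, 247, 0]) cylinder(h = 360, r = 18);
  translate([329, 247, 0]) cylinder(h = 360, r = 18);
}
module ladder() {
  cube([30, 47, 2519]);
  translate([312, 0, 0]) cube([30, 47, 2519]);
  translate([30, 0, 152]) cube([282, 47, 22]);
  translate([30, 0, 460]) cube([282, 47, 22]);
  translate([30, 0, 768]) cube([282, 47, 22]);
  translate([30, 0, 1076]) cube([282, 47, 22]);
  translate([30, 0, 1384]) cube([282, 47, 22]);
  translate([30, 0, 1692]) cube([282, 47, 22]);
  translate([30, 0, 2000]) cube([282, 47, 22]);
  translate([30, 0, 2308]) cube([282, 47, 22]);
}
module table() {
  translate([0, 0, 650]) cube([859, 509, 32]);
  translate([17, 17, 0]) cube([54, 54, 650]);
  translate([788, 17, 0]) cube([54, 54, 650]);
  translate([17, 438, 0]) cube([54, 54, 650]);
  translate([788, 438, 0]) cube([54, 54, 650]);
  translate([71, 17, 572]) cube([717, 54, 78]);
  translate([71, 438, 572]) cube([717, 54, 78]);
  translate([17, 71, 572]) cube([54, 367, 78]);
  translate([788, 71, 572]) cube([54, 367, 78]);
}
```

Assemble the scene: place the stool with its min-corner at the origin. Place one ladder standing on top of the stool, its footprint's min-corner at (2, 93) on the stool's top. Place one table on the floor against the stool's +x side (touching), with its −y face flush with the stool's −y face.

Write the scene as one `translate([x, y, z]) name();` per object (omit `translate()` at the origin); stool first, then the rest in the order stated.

stool();
translate([2, 93, 386]) ladder();
translate([347, 0, 0]) table();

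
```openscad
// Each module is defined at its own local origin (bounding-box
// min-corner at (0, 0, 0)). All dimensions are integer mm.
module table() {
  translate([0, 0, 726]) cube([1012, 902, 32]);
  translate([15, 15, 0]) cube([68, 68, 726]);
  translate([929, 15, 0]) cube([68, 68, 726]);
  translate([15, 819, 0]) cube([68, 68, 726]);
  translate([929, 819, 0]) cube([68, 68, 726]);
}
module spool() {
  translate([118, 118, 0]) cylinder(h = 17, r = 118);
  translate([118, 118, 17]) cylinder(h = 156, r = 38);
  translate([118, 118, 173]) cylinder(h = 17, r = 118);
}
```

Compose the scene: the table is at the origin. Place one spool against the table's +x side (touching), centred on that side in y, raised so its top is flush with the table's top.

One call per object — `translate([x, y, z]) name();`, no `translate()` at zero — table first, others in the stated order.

table();
translate([1012, 333, 568]) spool();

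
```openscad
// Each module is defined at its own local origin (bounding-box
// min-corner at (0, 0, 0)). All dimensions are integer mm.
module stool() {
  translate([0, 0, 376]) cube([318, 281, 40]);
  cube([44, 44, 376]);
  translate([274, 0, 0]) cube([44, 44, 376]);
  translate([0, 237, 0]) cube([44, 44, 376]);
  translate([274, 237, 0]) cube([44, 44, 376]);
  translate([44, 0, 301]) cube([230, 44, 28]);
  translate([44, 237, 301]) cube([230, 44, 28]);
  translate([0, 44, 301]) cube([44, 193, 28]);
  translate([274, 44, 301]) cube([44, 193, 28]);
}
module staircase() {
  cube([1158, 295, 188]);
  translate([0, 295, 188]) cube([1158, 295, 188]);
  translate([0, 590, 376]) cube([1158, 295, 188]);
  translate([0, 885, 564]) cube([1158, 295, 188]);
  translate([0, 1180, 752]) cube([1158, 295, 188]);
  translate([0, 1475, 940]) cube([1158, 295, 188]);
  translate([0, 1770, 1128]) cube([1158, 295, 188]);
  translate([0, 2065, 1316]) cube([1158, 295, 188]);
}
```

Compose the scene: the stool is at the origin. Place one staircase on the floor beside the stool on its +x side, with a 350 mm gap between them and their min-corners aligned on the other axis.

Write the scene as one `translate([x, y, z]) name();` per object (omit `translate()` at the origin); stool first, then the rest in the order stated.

stool();
translate([668, 0, 0]) staircase();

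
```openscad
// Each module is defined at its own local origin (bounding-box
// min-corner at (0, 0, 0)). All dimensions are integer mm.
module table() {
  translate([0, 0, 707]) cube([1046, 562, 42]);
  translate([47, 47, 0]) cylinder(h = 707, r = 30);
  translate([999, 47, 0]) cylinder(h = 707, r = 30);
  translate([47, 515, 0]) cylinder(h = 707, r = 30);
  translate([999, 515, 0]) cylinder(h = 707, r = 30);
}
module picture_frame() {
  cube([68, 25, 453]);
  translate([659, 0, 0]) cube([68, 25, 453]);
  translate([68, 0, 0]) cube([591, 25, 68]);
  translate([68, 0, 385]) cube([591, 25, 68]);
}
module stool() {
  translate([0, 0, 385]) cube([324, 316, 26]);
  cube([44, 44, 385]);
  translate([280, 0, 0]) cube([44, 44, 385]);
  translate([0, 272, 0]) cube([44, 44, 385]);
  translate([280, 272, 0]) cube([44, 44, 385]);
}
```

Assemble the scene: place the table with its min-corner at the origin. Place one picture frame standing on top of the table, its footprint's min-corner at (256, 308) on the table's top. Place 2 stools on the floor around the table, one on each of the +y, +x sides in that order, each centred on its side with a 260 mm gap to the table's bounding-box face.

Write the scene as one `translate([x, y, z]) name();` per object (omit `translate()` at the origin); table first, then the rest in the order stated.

table();
translate([256, 308, 749]) picture_frame();
translate([361, 822, 0]) stool();
translate([1306, 123, 0]) stool();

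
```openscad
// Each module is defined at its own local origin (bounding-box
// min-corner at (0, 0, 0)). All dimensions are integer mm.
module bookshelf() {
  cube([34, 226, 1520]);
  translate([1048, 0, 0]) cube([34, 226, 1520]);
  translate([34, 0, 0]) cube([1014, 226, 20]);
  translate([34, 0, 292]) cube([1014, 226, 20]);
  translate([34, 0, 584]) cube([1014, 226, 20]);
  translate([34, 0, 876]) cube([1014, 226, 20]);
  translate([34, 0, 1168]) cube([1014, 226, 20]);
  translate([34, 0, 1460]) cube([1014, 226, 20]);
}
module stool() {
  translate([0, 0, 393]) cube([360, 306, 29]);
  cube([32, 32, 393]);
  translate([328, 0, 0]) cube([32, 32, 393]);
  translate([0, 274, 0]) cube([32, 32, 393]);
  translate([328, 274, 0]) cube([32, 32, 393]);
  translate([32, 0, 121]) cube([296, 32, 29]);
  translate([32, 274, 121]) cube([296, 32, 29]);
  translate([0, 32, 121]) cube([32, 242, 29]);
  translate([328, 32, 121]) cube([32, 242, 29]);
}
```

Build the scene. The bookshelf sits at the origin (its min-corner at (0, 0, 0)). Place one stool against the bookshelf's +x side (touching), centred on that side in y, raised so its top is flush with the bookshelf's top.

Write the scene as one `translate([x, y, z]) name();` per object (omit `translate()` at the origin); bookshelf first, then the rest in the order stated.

bookshelf();
translate([1082, -40, 1098]) stool();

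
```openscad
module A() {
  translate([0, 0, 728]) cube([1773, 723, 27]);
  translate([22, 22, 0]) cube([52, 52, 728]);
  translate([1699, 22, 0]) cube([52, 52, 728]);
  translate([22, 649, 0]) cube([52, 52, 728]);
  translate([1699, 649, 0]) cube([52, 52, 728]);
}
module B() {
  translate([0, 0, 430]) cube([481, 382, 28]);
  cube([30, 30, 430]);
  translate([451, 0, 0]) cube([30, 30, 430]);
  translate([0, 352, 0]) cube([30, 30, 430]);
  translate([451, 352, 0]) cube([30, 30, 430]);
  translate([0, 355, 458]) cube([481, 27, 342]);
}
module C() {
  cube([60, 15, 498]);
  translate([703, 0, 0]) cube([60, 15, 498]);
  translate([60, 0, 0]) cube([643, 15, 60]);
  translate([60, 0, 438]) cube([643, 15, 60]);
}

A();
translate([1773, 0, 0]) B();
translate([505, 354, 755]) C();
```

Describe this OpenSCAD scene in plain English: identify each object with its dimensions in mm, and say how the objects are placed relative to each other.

A is a table: top 1773 mm (x) × 723 mm (y), 27 mm thick, upper face at z = 755 mm, on four 52×52 mm square legs, each inset 22 mm from the nearest pair of top edges, running from z = 0 to the bottom of the top.

B is a chair. The seat is a 481×382×28 mm slab with its top at z = 458 mm, on four 30×30 mm corner legs (flush with the seat edges, standing on z = 0). A flat backrest 27 mm thick, 342 mm tall, spans the full seat width and rises from the seat top along its +y edge, rear face flush with the rear of the seat.

C is a rectangular picture frame lying in the x–z plane (depth along y). The opening is 643 mm wide (x) by 378 mm tall (z), surrounded by a border 60 mm wide on all four sides. The frame is 15 mm deep and is made of two full-height vertical stiles with two horizontal rails fitted between them.

The chair is against the table's +x side, with their −y faces flush. The picture frame is on top of the table, centred.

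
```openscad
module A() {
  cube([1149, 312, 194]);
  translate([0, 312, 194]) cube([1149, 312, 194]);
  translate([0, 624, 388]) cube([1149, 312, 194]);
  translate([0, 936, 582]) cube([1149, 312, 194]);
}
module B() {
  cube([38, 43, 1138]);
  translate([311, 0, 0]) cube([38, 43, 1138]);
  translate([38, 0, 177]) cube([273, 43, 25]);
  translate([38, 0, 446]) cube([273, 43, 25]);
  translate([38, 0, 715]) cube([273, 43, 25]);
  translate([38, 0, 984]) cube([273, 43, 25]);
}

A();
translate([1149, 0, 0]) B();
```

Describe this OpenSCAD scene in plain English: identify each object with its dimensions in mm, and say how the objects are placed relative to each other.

A is a run of 4 identical solid stair steps. Each tread is 1149×312 mm and each step block is 194 mm high. Step 1 rests on the floor; step k is offset from step 1 by (k−1)×312 mm in y and (k−1)×194 mm in z.

B is a straight ladder. Two 38×43 mm vertical rails, 1138 mm tall, stand 349 mm apart (outside-to-outside) with their front faces coplanar on the −y side. 4 rungs, each 43 mm deep and 25 mm tall, span between the inner faces of the rails, front faces flush with the rails. The lowest rung's underside is at z = 177 mm and rungs are spaced 269 mm apart (underside to underside).

The ladder is against the staircase's +x side, with their −y faces flush.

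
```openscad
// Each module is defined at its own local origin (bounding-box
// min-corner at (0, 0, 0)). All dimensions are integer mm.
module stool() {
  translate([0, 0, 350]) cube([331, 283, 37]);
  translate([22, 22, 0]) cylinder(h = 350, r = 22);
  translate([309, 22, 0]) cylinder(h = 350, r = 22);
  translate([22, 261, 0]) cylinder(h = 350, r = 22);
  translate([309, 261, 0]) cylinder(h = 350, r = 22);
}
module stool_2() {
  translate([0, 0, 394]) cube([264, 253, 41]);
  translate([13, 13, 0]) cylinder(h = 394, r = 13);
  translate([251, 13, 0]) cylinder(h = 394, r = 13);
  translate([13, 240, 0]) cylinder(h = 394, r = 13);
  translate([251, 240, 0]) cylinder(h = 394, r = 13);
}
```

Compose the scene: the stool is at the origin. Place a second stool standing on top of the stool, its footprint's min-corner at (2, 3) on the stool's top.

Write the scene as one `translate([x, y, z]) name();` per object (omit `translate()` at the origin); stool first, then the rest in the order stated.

stool();
translate([2, 3, 387]) stool_2();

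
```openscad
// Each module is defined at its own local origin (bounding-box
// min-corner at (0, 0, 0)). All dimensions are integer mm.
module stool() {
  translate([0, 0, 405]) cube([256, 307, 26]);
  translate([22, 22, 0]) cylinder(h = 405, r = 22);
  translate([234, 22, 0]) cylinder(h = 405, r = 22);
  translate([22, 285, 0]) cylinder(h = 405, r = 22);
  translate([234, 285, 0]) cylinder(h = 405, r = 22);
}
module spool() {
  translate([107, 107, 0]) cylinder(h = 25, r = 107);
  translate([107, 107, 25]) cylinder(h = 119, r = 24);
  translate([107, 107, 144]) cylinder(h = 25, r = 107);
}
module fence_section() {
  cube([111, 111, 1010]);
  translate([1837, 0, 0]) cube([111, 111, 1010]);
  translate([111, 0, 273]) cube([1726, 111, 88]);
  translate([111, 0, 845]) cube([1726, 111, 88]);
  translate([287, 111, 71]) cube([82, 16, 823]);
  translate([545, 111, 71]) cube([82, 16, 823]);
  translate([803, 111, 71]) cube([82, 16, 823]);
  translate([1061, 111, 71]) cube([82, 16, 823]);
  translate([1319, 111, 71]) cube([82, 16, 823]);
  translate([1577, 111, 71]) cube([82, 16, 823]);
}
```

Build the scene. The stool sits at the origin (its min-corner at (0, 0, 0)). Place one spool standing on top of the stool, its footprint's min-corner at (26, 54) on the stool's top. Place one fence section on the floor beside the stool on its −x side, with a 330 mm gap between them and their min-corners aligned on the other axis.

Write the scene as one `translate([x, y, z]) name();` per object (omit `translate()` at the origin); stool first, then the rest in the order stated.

stool();
translate([26, 54, 431]) spool();
translate([-2278, 0, 0]) fence_section();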